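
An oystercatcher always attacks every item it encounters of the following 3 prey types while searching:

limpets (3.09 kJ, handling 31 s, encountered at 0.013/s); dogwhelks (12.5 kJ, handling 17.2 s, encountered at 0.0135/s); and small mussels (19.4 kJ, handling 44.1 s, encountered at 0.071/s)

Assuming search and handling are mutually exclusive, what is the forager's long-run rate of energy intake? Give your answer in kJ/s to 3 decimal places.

Energy encountered per unit search time: 0.013×3.09 + 0.0135×12.5 + 0.071×19.4 = 1.586 kJ/s.
Handling time per unit search time: 0.013×31 + 0.0135×17.2 + 0.071×44.1 = 3.766.
Rate = 1.586/(1 + 3.766) = 0.3328 kJ/s.

0.333 kJ/s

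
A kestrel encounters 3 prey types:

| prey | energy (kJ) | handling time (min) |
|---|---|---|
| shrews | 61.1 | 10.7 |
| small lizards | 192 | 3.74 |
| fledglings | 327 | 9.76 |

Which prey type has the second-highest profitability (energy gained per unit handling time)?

Profitability E/h (kJ/min): shrews = 61.1/10.7 = 5.71, small lizards = 192/3.74 = 51.3, fledglings = 327/9.76 = 33.5.
Ranked: small lizards > fledglings > shrews.

fledglings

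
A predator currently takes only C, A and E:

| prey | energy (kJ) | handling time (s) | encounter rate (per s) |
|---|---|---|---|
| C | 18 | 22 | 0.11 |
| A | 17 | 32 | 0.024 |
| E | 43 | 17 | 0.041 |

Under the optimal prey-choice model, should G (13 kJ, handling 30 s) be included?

No

Current rate: (0.11×18 + 0.024×17 + 0.041×43)/(1 + 0.11×22 + 0.024×32 + 0.041×17) = 0.8497 kJ/s.
G: E/h = 13/30 = 0.4333 kJ/s.
Since 0.4333 < R, time spent handling G is better spent searching.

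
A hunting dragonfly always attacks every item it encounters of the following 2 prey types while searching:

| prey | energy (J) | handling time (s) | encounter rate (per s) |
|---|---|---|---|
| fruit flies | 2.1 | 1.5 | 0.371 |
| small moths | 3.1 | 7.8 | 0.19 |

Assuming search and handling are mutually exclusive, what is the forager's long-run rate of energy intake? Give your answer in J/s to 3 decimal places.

R = Σλ_iE_i / (1 + Σλ_ih_i)
Numerator: 0.371×2.1 + 0.19×3.1 = 1.368
Denominator: 1 + 0.371×1.5 + 0.19×7.8 = 3.038
R = 1.368/3.038 = 0.4503 J/s

0.450 J/s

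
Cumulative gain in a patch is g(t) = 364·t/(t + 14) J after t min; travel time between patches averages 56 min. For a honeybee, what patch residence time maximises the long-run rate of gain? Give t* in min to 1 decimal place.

By the marginal value theorem, leave when the instantaneous gain rate g'(t) equals the habitat-wide average g(t)/(T + t).
g'(t) = 364·14/(t + 14)². Setting 364·14/(t+14)² = 364t/[(t+14)(56+t)] gives 14(56+t) = t(t+14), so t² = 14×56 = 784.
t* = √784 = 28 min.

28.0 min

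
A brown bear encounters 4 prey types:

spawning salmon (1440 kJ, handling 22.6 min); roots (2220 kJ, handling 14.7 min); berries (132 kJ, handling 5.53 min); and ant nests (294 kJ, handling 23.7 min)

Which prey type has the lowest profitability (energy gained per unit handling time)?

In descending order of E/h:
roots: 2220/14.7 = 151 kJ/min
spawning salmon: 1440/22.6 = 63.7 kJ/min
berries: 132/5.53 = 23.9 kJ/min
ant nests: 294/23.7 = 12.4 kJ/min

ant nests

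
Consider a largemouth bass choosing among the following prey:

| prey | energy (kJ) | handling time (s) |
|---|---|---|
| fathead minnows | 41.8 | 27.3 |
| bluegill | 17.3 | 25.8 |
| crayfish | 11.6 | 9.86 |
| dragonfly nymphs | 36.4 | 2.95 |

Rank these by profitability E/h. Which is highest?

dragonfly nymphs

In descending order of E/h:
dragonfly nymphs: 36.4/2.95 = 12.3 kJ/s
fathead minnows: 41.8/27.3 = 1.53 kJ/s
crayfish: 11.6/9.86 = 1.18 kJ/s
bluegill: 17.3/25.8 = 0.671 kJ/s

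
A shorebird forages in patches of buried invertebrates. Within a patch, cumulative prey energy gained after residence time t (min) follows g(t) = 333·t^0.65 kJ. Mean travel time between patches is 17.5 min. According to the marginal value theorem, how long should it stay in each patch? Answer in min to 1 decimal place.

Maximise g(t)/(T+t): set derivative to zero → g'(t)(T+t) = g(t).
g'(t) = 0.65·333·t^-0.35. Setting 0.65·333·t^-0.35 = 333·t^0.65/(17.5+t) gives 0.65(17.5+t) = t, so 0.35·t = 0.65×17.5.
t* = 0.65×17.5/0.35 = 32.5 min.

32.5 min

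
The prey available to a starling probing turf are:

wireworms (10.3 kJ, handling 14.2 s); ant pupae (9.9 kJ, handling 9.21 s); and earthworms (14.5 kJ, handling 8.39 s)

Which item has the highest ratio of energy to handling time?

In descending order of E/h:
earthworms: 14.5/8.39 = 1.73 kJ/s
ant pupae: 9.9/9.21 = 1.07 kJ/s
wireworms: 10.3/14.2 = 0.725 kJ/s

earthworms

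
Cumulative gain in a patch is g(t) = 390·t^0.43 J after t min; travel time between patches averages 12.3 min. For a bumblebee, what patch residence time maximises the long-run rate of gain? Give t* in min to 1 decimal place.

9.3 min

Maximise g(t)/(T+t): set derivative to zero → g'(t)(T+t) = g(t).
g'(t) = 0.43·390·t^-0.57. Setting 0.43·390·t^-0.57 = 390·t^0.43/(12.3+t) gives 0.43(12.3+t) = t, so 0.57·t = 0.43×12.3.
t* = 0.43×12.3/0.57 = 9.279 min.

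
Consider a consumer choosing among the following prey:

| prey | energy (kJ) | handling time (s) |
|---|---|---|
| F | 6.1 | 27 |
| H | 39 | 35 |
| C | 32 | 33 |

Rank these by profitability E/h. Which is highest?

In descending order of E/h:
H: 39/35 = 1.11 kJ/s
C: 32/33 = 0.97 kJ/s
F: 6.1/27 = 0.226 kJ/s

H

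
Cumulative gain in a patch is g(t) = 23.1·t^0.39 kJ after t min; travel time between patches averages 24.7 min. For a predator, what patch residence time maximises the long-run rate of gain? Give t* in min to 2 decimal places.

By the marginal value theorem, leave when the instantaneous gain rate g'(t) equals the habitat-wide average g(t)/(T + t).
g'(t) = 0.39·23.1·t^-0.61. Setting 0.39·23.1·t^-0.61 = 23.1·t^0.39/(24.7+t) gives 0.39(24.7+t) = t, so 0.61·t = 0.39×24.7.
t* = 0.39×24.7/0.61 = 15.79 min.

15.79 min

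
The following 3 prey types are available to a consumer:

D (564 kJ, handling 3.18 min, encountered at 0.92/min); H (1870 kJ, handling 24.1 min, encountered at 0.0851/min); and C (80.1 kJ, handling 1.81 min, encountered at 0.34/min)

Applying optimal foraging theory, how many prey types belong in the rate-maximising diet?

1

Rank by E/h (kJ/min): D 177, H 77.6, C 44.3. Include each in turn until the next type's E/h falls below the running intake rate.
Rate on top 1: 132.2. H: 77.6 < 132.2 → exclude; stop.
Optimal diet: D — 1 of 3 types.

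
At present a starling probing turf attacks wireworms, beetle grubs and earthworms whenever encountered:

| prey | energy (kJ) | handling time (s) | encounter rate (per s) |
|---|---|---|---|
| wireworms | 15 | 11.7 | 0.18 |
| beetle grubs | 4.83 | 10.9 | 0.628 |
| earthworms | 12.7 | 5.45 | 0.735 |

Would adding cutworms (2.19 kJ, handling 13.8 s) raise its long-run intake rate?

No

Current rate: (0.18×15 + 0.628×4.83 + 0.735×12.7)/(1 + 0.18×11.7 + 0.628×10.9 + 0.735×5.45) = 1.08 kJ/s.
Profitability of cutworms: 2.19/13.8 = 0.1587 kJ/s.
Since 0.1587 < R, time spent handling cutworms is better spent searching.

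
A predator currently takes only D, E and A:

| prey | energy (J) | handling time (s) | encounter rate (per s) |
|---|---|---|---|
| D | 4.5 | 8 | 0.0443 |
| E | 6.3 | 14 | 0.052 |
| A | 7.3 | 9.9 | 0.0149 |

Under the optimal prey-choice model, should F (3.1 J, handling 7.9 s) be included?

Current rate: (0.0443×4.5 + 0.052×6.3 + 0.0149×7.3)/(1 + 0.0443×8 + 0.052×14 + 0.0149×9.9) = 0.2851 J/s.
Profitability of F: 3.1/7.9 = 0.3924 J/s.
Since 0.3924 > R, including F increases the long-run rate.

Yes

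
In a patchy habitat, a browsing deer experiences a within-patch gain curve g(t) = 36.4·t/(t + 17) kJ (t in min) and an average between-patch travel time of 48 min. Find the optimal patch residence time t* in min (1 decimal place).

28.6 min

By the marginal value theorem, leave when the instantaneous gain rate g'(t) equals the habitat-wide average g(t)/(T + t).
g'(t) = 36.4·17/(t + 17)². Setting 36.4·17/(t+17)² = 36.4t/[(t+17)(48+t)] gives 17(48+t) = t(t+17), so t² = 17×48 = 816.
t* = √816 = 28.57 min.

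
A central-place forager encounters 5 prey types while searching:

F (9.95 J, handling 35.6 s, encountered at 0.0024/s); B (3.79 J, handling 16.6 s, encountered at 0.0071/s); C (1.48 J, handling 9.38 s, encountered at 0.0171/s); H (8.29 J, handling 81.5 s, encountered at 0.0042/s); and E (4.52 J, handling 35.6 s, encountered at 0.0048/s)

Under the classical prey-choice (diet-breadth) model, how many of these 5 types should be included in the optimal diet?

5

E/h in descending order: F 0.279, B 0.228, C 0.158, E 0.127, H 0.102 J/s. The optimal diet is the largest prefix of this list for which every included type satisfies E_i/h_i > R on the types above it.
Rate on top 1: 0.022. B: 0.228 > 0.022 → include.
Rate on top 2: 0.04221. C: 0.158 > 0.04221 → include.
Rate on top 3: 0.0558. E: 0.127 > 0.0558 → include.
Rate on top 4: 0.06373. H: 0.102 > 0.06373 → include.
Optimal diet: F, B, C, E, H — 5 of 5 types.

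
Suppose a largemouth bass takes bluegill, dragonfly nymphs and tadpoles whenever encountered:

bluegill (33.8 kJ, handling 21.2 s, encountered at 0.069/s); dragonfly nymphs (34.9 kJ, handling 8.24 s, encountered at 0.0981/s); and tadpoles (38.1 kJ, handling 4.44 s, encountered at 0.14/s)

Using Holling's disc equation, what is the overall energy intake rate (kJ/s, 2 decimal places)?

Energy encountered per unit search time: 0.069×33.8 + 0.0981×34.9 + 0.14×38.1 = 11.09 kJ/s.
Handling time per unit search time: 0.069×21.2 + 0.0981×8.24 + 0.14×4.44 = 2.893.
Rate = 11.09/(1 + 2.893) = 2.849 kJ/s.

2.85 kJ/s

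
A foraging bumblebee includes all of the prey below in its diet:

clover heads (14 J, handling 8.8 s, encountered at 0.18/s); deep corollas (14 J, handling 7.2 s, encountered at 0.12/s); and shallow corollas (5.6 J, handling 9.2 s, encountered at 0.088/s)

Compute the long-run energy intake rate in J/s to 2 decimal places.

Energy encountered per unit search time: 0.18×14 + 0.12×14 + 0.088×5.6 = 4.693 J/s.
Handling time per unit search time: 0.18×8.8 + 0.12×7.2 + 0.088×9.2 = 3.258.
Rate = 4.693/(1 + 3.258) = 1.102 J/s.

1.10 J/s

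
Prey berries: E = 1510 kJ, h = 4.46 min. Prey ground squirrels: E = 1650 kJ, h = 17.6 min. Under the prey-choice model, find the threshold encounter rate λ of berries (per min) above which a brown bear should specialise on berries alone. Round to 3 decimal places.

The zero-one rule: include ground squirrels iff E₂/h₂ > λE₁/(1+λh₁). Equality gives the switch point.
λE₁h₂ = E₂ + λE₂h₁ ⇒ λ = E₂/(E₁h₂ − E₂h₁) = 1650/(2.658e+04 − 7359) = 0.08586 per min.

0.086 per min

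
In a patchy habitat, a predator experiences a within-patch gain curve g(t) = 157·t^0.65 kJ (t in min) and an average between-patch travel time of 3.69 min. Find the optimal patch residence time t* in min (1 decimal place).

6.9 min

Maximise g(t)/(T+t): set derivative to zero → g'(t)(T+t) = g(t).
g'(t) = 0.65·157·t^-0.35. Setting 0.65·157·t^-0.35 = 157·t^0.65/(3.69+t) gives 0.65(3.69+t) = t, so 0.35·t = 0.65×3.69.
t* = 0.65×3.69/0.35 = 6.853 min.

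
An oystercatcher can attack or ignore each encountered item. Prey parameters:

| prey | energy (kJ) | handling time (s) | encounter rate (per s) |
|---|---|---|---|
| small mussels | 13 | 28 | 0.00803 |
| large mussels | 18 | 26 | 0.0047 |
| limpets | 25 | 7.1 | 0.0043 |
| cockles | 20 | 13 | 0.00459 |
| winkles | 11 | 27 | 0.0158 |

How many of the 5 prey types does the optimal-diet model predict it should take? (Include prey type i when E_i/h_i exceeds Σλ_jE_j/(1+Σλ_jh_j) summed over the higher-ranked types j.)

Rank by E/h (kJ/s): limpets 3.52, cockles 1.54, large mussels 0.692, small mussels 0.464, winkles 0.407. Include each in turn until the next type's E/h falls below the running intake rate.
Rate on top 1: 0.1043. cockles: 1.54 > 0.1043 → include.
Rate on top 2: 0.1828. large mussels: 0.692 > 0.1828 → include.
Rate on top 3: 0.2342. small mussels: 0.464 > 0.2342 → include.
Rate on top 4: 0.2702. winkles: 0.407 > 0.2702 → include.
Optimal diet: limpets, cockles, large mussels, small mussels, winkles — 5 of 5 types.

5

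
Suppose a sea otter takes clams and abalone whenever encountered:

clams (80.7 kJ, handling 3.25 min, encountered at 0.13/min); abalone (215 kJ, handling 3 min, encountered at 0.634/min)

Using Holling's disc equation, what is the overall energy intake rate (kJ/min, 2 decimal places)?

44.16 kJ/min

R = Σλ_iE_i / (1 + Σλ_ih_i)
Numerator: 0.13×80.7 + 0.634×215 = 146.8
Denominator: 1 + 0.13×3.25 + 0.634×3 = 3.325
R = 146.8/3.325 = 44.16 kJ/min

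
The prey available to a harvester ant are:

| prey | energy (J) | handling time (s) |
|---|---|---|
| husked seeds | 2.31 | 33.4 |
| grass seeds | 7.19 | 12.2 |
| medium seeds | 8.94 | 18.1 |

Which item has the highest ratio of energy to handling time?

grass seeds

Profitability E/h (J/s): husked seeds = 2.31/33.4 = 0.0692, grass seeds = 7.19/12.2 = 0.589, medium seeds = 8.94/18.1 = 0.494.
Ranked: grass seeds > medium seeds > husked seeds.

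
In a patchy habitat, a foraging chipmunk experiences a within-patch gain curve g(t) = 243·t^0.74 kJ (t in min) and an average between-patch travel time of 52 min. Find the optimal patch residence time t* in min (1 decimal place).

Optimal t* satisfies g'(t*) = g(t*)/(T + t*).
g'(t) = 0.74·243·t^-0.26. Setting 0.74·243·t^-0.26 = 243·t^0.74/(52+t) gives 0.74(52+t) = t, so 0.26·t = 0.74×52.
t* = 0.74×52/0.26 = 148 min.

148.0 min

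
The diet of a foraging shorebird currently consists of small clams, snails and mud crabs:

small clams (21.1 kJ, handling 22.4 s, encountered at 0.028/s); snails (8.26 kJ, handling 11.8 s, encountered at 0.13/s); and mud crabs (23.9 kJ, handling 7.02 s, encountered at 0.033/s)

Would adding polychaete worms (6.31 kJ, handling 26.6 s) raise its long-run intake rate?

No

On small clams, snails and mud crabs alone, R = ΣλE/(1+Σλh) = 2.453/3.393 = 0.7231 kJ/s.
polychaete worms: E/h = 6.31/26.6 = 0.2372 kJ/s.
Since 0.2372 < R, time spent handling polychaete worms is better spent searching.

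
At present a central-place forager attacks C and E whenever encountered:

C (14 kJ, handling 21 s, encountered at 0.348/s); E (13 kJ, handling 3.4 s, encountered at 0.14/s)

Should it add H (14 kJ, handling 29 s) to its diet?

Intake rate on the current diet: R = (0.348×14 + 0.14×13) / (1 + 0.348×21 + 0.14×3.4) = 6.692/8.784 = 0.7618 kJ/s.
H: E/h = 14/29 = 0.4828 kJ/s.
0.4828 < 0.7618, so adding H would lower the average — exclude it.

No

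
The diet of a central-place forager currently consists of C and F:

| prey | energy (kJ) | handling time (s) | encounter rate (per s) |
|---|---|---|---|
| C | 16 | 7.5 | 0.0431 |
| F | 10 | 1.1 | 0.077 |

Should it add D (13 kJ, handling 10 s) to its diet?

Yes

Current rate: (0.0431×16 + 0.077×10)/(1 + 0.0431×7.5 + 0.077×1.1) = 1.037 kJ/s.
Profitability of D: 13/10 = 1.3 kJ/s.
Since 1.3 > R, including D increases the long-run rate.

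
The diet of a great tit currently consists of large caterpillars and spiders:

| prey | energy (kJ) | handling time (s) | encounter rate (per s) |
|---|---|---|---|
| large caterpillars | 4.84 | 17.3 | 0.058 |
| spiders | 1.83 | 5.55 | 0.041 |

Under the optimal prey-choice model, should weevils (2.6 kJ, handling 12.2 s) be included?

Yes

Intake rate on the current diet: R = (0.058×4.84 + 0.041×1.83) / (1 + 0.058×17.3 + 0.041×5.55) = 0.3558/2.231 = 0.1595 kJ/s.
Profitability of weevils: 2.6/12.2 = 0.2131 kJ/s.
Since 0.2131 > R, including weevils increases the long-run rate.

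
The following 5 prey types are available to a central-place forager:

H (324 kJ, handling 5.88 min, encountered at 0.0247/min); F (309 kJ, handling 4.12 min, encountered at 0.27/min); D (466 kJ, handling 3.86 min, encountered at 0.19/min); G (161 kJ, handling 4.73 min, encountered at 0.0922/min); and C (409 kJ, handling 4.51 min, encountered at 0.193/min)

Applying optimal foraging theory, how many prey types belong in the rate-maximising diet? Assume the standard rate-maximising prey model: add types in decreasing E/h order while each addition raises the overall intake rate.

Rank by E/h (kJ/min): D 121, C 90.7, F 75, H 55.1, G 34. Include each in turn until the next type's E/h falls below the running intake rate.
Rate on top 1: 51.08. C: 90.7 > 51.08 → include.
Rate on top 2: 64.32. F: 75 > 64.32 → include.
Rate on top 3: 67.52. H: 55.1 < 67.52 → exclude; stop.
Optimal diet: D, C, F — 3 of 5 types.

3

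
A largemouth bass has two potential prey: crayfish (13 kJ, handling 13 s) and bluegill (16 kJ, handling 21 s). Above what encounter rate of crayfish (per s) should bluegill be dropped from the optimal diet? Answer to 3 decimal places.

0.246 per s

At the threshold, the rate on crayfish alone equals the profitability of bluegill: λ·13/(1 + λ·13) = 16/21 = 0.7619.
Rearranging, λ(13 − 0.7619×13) = 0.7619, so λ = 0.7619/3.095 = 0.2462 per s.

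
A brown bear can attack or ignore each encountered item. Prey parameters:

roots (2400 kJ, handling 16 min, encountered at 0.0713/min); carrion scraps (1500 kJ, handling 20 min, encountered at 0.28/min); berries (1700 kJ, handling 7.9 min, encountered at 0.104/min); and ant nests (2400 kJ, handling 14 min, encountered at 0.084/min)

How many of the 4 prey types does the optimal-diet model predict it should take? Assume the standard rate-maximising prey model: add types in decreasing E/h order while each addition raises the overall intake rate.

3

Profitabilities (E/h, kJ/min): berries 215, ant nests 171, roots 150, carrion scraps 75. Add prey in this order while the next type's profitability exceeds the intake rate on those already taken.
Rate on top 1: 97.06. ant nests: 171 > 97.06 → include.
Rate on top 2: 126.2. roots: 150 > 126.2 → include.
Rate on top 3: 132.8. carrion scraps: 75 < 132.8 → exclude; stop.
Optimal diet: berries, ant nests, roots — 3 of 4 types.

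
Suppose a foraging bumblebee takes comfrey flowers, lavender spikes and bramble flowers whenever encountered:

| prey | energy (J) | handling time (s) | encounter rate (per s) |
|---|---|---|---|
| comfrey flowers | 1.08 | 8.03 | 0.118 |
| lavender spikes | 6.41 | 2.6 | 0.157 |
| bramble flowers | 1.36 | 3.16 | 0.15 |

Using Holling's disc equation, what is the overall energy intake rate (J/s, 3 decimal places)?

0.473 J/s

R = (0.118×1.08 + 0.157×6.41 + 0.15×1.36) / (1 + 0.118×8.03 + 0.157×2.6 + 0.15×3.16) = 1.338/2.83 = 0.4728 J/s.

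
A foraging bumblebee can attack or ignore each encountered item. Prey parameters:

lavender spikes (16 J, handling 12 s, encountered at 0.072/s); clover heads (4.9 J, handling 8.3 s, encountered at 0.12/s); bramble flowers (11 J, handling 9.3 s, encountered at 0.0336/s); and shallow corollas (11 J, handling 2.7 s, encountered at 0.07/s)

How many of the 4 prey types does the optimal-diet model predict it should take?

3

Rank by E/h (J/s): shallow corollas 4.07, lavender spikes 1.33, bramble flowers 1.18, clover heads 0.59. Include each in turn until the next type's E/h falls below the running intake rate.
Rate on top 1: 0.6476. lavender spikes: 1.33 > 0.6476 → include.
Rate on top 2: 0.9362. bramble flowers: 1.18 > 0.9362 → include.
Rate on top 3: 0.9688. clover heads: 0.59 < 0.9688 → exclude; stop.
Optimal diet: shallow corollas, lavender spikes, bramble flowers — 3 of 4 types.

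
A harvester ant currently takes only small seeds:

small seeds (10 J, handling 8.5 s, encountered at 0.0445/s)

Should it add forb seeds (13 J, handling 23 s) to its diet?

On small seeds alone, R = ΣλE/(1+Σλh) = 0.445/1.378 = 0.3229 J/s.
Profitability of forb seeds: 13/23 = 0.5652 J/s.
0.5652 > 0.3229, so adding forb seeds raises the average — include it.

Yes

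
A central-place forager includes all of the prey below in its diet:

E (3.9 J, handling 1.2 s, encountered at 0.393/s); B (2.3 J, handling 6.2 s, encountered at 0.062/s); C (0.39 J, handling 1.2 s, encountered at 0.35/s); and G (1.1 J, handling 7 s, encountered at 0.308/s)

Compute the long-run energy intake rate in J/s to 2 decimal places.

R = (0.393×3.9 + 0.062×2.3 + 0.35×0.39 + 0.308×1.1) / (1 + 0.393×1.2 + 0.062×6.2 + 0.35×1.2 + 0.308×7) = 2.151/4.432 = 0.4852 J/s.

0.49 J/s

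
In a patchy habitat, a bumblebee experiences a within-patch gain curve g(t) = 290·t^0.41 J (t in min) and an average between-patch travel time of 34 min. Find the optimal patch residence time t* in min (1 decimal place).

By the marginal value theorem, leave when the instantaneous gain rate g'(t) equals the habitat-wide average g(t)/(T + t).
g'(t) = 0.41·290·t^-0.59. Setting 0.41·290·t^-0.59 = 290·t^0.41/(34+t) gives 0.41(34+t) = t, so 0.59·t = 0.41×34.
t* = 0.41×34/0.59 = 23.63 min.

23.6 min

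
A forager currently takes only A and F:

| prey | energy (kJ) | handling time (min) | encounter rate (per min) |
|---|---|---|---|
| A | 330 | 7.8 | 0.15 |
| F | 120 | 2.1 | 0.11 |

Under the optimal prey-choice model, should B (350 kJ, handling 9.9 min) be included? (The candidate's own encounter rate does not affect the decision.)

Current rate: (0.15×330 + 0.11×120)/(1 + 0.15×7.8 + 0.11×2.1) = 26.11 kJ/min.
Profitability of B: 350/9.9 = 35.35 kJ/min.
35.35 > 26.11, so adding B raises the average — include it.

Yes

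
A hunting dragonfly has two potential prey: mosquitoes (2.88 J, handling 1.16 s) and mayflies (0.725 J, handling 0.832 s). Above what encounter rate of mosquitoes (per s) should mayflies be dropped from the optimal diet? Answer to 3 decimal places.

0.466 per s

The zero-one rule: include mayflies iff E₂/h₂ > λE₁/(1+λh₁). Equality gives the switch point.
λE₁h₂ = E₂ + λE₂h₁ ⇒ λ = E₂/(E₁h₂ − E₂h₁) = 0.725/(2.396 − 0.841) = 0.4662 per s.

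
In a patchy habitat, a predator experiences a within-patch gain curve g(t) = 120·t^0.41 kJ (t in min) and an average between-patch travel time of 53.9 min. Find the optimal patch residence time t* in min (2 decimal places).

37.46 min

By the marginal value theorem, leave when the instantaneous gain rate g'(t) equals the habitat-wide average g(t)/(T + t).
g'(t) = 0.41·120·t^-0.59. Setting 0.41·120·t^-0.59 = 120·t^0.41/(53.9+t) gives 0.41(53.9+t) = t, so 0.59·t = 0.41×53.9.
t* = 0.41×53.9/0.59 = 37.46 min.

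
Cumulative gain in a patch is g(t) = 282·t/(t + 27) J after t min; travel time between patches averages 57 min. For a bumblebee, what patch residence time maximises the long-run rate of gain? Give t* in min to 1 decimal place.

Maximise g(t)/(T+t): set derivative to zero → g'(t)(T+t) = g(t).
g'(t) = 282·27/(t + 27)². Setting 282·27/(t+27)² = 282t/[(t+27)(57+t)] gives 27(57+t) = t(t+27), so t² = 27×57 = 1539.
t* = √1539 = 39.23 min.

39.2 min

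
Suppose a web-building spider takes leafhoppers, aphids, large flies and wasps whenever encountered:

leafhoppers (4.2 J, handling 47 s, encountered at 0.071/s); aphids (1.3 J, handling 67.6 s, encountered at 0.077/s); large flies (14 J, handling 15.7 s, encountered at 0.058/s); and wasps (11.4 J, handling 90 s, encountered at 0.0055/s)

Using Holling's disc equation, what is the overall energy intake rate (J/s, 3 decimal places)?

0.116 J/s

R = Σλ_iE_i / (1 + Σλ_ih_i)
Numerator: 0.071×4.2 + 0.077×1.3 + 0.058×14 + 0.0055×11.4 = 1.273
Denominator: 1 + 0.071×47 + 0.077×67.6 + 0.058×15.7 + 0.0055×90 = 10.95
R = 1.273/10.95 = 0.1163 J/s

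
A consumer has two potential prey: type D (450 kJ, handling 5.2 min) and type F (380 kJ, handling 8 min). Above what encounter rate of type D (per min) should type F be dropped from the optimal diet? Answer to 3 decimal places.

Drop type F once their profitability E₂/h₂ falls below the rate achievable on type D alone: E₂/h₂ = λE₁/(1 + λh₁).
Solve for λ: λE₁h₂ = E₂(1 + λh₁) → λ(E₁h₂ − E₂h₁) = E₂ → λ = E₂/(E₁h₂ − E₂h₁).
λ = 380/(450×8 − 380×5.2) = 380/1624 = 0.234 per min.

0.234 per min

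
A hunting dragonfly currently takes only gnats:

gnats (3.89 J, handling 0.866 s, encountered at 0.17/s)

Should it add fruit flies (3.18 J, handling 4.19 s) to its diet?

Yes

Current rate: (0.17×3.89)/(1 + 0.17×0.866) = 0.5764 J/s.
fruit flies: E/h = 3.18/4.19 = 0.7589 J/s.
Since 0.7589 > R, including fruit flies increases the long-run rate.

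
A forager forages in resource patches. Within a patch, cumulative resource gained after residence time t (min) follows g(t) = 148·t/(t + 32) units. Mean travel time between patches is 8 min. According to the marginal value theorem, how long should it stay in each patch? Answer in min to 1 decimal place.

Maximise g(t)/(T+t): set derivative to zero → g'(t)(T+t) = g(t).
g'(t) = 148·32/(t + 32)². Setting 148·32/(t+32)² = 148t/[(t+32)(8+t)] gives 32(8+t) = t(t+32), so t² = 32×8 = 256.
t* = √256 = 16 min.

16.0 min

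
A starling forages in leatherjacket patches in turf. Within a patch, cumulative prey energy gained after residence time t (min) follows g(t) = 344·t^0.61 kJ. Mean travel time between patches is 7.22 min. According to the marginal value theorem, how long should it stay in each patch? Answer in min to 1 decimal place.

11.3 min

Maximise g(t)/(T+t): set derivative to zero → g'(t)(T+t) = g(t).
g'(t) = 0.61·344·t^-0.39. Setting 0.61·344·t^-0.39 = 344·t^0.61/(7.22+t) gives 0.61(7.22+t) = t, so 0.39·t = 0.61×7.22.
t* = 0.61×7.22/0.39 = 11.29 min.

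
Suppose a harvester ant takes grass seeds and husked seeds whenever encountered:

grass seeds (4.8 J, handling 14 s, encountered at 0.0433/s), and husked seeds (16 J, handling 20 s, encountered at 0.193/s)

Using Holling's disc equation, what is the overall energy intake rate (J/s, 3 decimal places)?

R = (0.0433×4.8 + 0.193×16) / (1 + 0.0433×14 + 0.193×20) = 3.296/5.466 = 0.6029 J/s.

0.603 J/s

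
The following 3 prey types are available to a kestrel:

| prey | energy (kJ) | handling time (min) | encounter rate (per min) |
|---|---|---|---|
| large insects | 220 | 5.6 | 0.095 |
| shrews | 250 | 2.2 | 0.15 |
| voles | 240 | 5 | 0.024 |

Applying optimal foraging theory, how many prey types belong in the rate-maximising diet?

3

E/h in descending order: shrews 114, voles 48, large insects 39.3 kJ/min. The optimal diet is the largest prefix of this list for which every included type satisfies E_i/h_i > R on the types above it.
Rate on top 1: 28.2. voles: 48 > 28.2 → include.
Rate on top 2: 29.83. large insects: 39.3 > 29.83 → include.
Optimal diet: shrews, voles, large insects — 3 of 3 types.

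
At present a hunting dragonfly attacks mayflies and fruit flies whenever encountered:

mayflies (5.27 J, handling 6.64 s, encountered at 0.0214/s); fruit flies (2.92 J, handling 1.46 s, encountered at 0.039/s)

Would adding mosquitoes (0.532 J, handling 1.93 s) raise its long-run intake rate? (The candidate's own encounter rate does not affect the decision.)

Yes

Intake rate on the current diet: R = (0.0214×5.27 + 0.039×2.92) / (1 + 0.0214×6.64 + 0.039×1.46) = 0.2267/1.199 = 0.189 J/s.
Profitability of mosquitoes: 0.532/1.93 = 0.2756 J/s.
Since 0.2756 > R, including mosquitoes increases the long-run rate.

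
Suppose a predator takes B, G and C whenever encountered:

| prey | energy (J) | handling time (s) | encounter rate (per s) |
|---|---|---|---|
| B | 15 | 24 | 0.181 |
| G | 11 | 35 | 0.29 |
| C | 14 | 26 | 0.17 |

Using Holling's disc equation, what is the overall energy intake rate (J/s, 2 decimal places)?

0.42 J/s

R = (0.181×15 + 0.29×11 + 0.17×14) / (1 + 0.181×24 + 0.29×35 + 0.17×26) = 8.285/19.91 = 0.416 J/s.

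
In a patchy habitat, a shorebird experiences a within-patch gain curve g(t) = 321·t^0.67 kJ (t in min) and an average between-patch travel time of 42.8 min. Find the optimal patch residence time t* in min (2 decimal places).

86.90 min

Maximise g(t)/(T+t): set derivative to zero → g'(t)(T+t) = g(t).
g'(t) = 0.67·321·t^-0.33. Setting 0.67·321·t^-0.33 = 321·t^0.67/(42.8+t) gives 0.67(42.8+t) = t, so 0.33·t = 0.67×42.8.
t* = 0.67×42.8/0.33 = 86.9 min.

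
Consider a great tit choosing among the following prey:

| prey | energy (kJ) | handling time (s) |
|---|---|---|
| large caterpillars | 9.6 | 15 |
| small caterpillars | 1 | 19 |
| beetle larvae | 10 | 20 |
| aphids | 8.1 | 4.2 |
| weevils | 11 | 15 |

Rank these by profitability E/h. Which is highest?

aphids

In descending order of E/h:
aphids: 8.1/4.2 = 1.93 kJ/s
weevils: 11/15 = 0.733 kJ/s
large caterpillars: 9.6/15 = 0.64 kJ/s
beetle larvae: 10/20 = 0.5 kJ/s
small caterpillars: 1/19 = 0.0526 kJ/s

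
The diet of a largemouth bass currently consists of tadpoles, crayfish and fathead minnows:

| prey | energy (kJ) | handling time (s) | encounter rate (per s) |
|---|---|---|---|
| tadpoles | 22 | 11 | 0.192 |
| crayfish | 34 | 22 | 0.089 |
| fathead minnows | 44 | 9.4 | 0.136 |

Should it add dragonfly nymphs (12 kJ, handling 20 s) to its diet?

No

Current rate: (0.192×22 + 0.089×34 + 0.136×44)/(1 + 0.192×11 + 0.089×22 + 0.136×9.4) = 2.085 kJ/s.
Profitability of dragonfly nymphs: 12/20 = 0.6 kJ/s.
Since 0.6 < R, time spent handling dragonfly nymphs is better spent searching.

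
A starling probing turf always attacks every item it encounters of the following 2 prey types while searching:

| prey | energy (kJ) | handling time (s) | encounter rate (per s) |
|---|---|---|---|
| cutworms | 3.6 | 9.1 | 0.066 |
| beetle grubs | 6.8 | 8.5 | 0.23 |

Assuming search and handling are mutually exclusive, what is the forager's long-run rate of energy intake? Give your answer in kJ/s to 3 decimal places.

Energy encountered per unit search time: 0.066×3.6 + 0.23×6.8 = 1.802 kJ/s.
Handling time per unit search time: 0.066×9.1 + 0.23×8.5 = 2.556.
Rate = 1.802/(1 + 2.556) = 0.5067 kJ/s.

0.507 kJ/s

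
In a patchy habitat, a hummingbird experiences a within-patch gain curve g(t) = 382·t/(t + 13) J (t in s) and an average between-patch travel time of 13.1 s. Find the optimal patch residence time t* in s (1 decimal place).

Optimal t* satisfies g'(t*) = g(t*)/(T + t*).
g'(t) = 382·13/(t + 13)². Setting 382·13/(t+13)² = 382t/[(t+13)(13.1+t)] gives 13(13.1+t) = t(t+13), so t² = 13×13.1 = 170.3.
t* = √170.3 = 13.05 s.

13.0 s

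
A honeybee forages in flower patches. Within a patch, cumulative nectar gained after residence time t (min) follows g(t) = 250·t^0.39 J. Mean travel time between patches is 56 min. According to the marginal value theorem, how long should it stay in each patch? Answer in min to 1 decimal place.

35.8 min

By the marginal value theorem, leave when the instantaneous gain rate g'(t) equals the habitat-wide average g(t)/(T + t).
g'(t) = 0.39·250·t^-0.61. Setting 0.39·250·t^-0.61 = 250·t^0.39/(56+t) gives 0.39(56+t) = t, so 0.61·t = 0.39×56.
t* = 0.39×56/0.61 = 35.8 min.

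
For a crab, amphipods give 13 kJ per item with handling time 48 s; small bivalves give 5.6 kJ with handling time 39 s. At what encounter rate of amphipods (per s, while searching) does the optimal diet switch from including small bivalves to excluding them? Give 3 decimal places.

0.024 per s

At the threshold, the rate on amphipods alone equals the profitability of small bivalves: λ·13/(1 + λ·48) = 5.6/39 = 0.1436.
Rearranging, λ(13 − 0.1436×48) = 0.1436, so λ = 0.1436/6.108 = 0.02351 per s.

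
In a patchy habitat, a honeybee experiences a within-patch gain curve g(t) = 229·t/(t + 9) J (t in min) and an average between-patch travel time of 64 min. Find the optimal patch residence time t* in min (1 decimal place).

24.0 min

Maximise g(t)/(T+t): set derivative to zero → g'(t)(T+t) = g(t).
g'(t) = 229·9/(t + 9)². Setting 229·9/(t+9)² = 229t/[(t+9)(64+t)] gives 9(64+t) = t(t+9), so t² = 9×64 = 576.
t* = √576 = 24 min.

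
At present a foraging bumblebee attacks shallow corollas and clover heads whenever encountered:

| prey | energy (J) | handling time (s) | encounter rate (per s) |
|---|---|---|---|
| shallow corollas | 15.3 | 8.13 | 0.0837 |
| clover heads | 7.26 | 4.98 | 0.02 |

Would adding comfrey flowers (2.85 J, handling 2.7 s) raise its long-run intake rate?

Yes

Current rate: (0.0837×15.3 + 0.02×7.26)/(1 + 0.0837×8.13 + 0.02×4.98) = 0.801 J/s.
comfrey flowers: E/h = 2.85/2.7 = 1.056 J/s.
Since 1.056 > R, including comfrey flowers increases the long-run rate.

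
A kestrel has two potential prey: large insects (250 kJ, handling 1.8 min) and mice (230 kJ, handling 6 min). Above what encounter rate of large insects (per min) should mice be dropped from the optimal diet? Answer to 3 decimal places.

0.212 per min

At the threshold, the rate on large insects alone equals the profitability of mice: λ·250/(1 + λ·1.8) = 230/6 = 38.33.
Rearranging, λ(250 − 38.33×1.8) = 38.33, so λ = 38.33/181 = 0.2118 per min.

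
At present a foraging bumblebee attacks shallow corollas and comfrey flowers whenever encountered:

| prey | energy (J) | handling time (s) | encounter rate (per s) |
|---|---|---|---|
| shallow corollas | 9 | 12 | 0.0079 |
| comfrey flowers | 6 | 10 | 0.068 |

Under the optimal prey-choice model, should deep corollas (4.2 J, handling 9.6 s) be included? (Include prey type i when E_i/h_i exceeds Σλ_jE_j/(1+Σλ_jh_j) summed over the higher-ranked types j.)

Yes

On shallow corollas and comfrey flowers alone, R = ΣλE/(1+Σλh) = 0.4791/1.775 = 0.2699 J/s.
deep corollas: E/h = 4.2/9.6 = 0.4375 J/s.
0.4375 > 0.2699, so adding deep corollas raises the average — include it.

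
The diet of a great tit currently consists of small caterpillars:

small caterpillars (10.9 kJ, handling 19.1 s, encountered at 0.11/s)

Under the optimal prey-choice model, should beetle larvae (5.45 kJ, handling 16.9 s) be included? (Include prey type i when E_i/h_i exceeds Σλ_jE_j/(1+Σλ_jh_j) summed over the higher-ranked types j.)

No

Intake rate on the current diet: R = (0.11×10.9) / (1 + 0.11×19.1) = 1.199/3.101 = 0.3866 kJ/s.
Profitability of beetle larvae: 5.45/16.9 = 0.3225 kJ/s.
0.3225 < 0.3866, so adding beetle larvae would lower the average — exclude it.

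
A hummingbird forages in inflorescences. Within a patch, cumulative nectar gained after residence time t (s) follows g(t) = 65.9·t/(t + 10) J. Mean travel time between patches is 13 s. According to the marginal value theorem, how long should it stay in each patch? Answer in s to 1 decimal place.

11.4 s

Maximise g(t)/(T+t): set derivative to zero → g'(t)(T+t) = g(t).
g'(t) = 65.9·10/(t + 10)². Setting 65.9·10/(t+10)² = 65.9t/[(t+10)(13+t)] gives 10(13+t) = t(t+10), so t² = 10×13 = 130.
t* = √130 = 11.4 s.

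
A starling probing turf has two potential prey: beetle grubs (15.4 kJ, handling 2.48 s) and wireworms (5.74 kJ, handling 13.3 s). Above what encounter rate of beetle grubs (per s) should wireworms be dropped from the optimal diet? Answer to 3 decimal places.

The zero-one rule: include wireworms iff E₂/h₂ > λE₁/(1+λh₁). Equality gives the switch point.
λE₁h₂ = E₂ + λE₂h₁ ⇒ λ = E₂/(E₁h₂ − E₂h₁) = 5.74/(204.8 − 14.24) = 0.03012 per s.

0.030 per s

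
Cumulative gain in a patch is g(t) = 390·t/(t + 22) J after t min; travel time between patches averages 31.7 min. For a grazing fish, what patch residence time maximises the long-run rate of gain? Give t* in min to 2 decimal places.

Maximise g(t)/(T+t): set derivative to zero → g'(t)(T+t) = g(t).
g'(t) = 390·22/(t + 22)². Setting 390·22/(t+22)² = 390t/[(t+22)(31.7+t)] gives 22(31.7+t) = t(t+22), so t² = 22×31.7 = 697.4.
t* = √697.4 = 26.41 min.

26.41 min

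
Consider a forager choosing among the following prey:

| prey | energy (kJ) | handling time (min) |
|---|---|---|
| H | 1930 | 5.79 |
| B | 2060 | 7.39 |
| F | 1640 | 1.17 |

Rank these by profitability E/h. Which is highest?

F

Profitability E/h (kJ/min): H = 1930/5.79 = 333, B = 2060/7.39 = 279, F = 1640/1.17 = 1.4e+03.
Ranked: F > H > B.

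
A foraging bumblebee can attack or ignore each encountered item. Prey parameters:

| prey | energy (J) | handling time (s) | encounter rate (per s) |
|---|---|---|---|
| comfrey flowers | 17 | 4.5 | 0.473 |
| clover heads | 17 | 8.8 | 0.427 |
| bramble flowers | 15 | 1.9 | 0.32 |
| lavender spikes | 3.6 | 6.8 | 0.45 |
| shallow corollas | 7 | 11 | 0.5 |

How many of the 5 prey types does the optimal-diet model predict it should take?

2

Profitabilities (E/h, J/s): bramble flowers 7.89, comfrey flowers 3.78, clover heads 1.93, shallow corollas 0.636, lavender spikes 0.529. Add prey in this order while the next type's profitability exceeds the intake rate on those already taken.
Rate on top 1: 2.985. comfrey flowers: 3.78 > 2.985 → include.
Rate on top 2: 3.437. clover heads: 1.93 < 3.437 → exclude; stop.
Optimal diet: bramble flowers, comfrey flowers — 2 of 5 types.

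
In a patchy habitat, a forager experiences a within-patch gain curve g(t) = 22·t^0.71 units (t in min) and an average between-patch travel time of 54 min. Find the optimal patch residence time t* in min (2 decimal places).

132.21 min

By the marginal value theorem, leave when the instantaneous gain rate g'(t) equals the habitat-wide average g(t)/(T + t).
g'(t) = 0.71·22·t^-0.29. Setting 0.71·22·t^-0.29 = 22·t^0.71/(54+t) gives 0.71(54+t) = t, so 0.29·t = 0.71×54.
t* = 0.71×54/0.29 = 132.2 min.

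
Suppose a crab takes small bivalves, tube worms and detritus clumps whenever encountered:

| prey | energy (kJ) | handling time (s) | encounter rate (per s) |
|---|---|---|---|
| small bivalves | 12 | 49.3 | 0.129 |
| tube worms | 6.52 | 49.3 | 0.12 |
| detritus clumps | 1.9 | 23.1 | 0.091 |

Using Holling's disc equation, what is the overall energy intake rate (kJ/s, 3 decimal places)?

0.163 kJ/s

Energy encountered per unit search time: 0.129×12 + 0.12×6.52 + 0.091×1.9 = 2.503 kJ/s.
Handling time per unit search time: 0.129×49.3 + 0.12×49.3 + 0.091×23.1 = 14.38.
Rate = 2.503/(1 + 14.38) = 0.1628 kJ/s.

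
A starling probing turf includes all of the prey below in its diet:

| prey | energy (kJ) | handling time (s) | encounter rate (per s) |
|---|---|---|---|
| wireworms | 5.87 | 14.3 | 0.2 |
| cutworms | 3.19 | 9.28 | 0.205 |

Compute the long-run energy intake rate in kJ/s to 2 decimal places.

0.32 kJ/s

R = (0.2×5.87 + 0.205×3.19) / (1 + 0.2×14.3 + 0.205×9.28) = 1.828/5.762 = 0.3172 kJ/s.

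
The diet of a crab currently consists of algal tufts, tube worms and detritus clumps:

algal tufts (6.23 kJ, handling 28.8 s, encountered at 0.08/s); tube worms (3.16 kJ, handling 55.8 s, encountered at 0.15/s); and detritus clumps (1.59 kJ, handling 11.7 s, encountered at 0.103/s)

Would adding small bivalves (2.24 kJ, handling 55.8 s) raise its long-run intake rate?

On algal tufts, tube worms and detritus clumps alone, R = ΣλE/(1+Σλh) = 1.136/12.88 = 0.08822 kJ/s.
small bivalves: E/h = 2.24/55.8 = 0.04014 kJ/s.
0.04014 < 0.08822, so adding small bivalves would lower the average — exclude it.

No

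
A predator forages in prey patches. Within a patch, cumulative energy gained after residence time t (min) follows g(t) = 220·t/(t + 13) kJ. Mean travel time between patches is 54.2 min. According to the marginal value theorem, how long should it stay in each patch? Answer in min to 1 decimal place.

26.5 min

Optimal t* satisfies g'(t*) = g(t*)/(T + t*).
g'(t) = 220·13/(t + 13)². Setting 220·13/(t+13)² = 220t/[(t+13)(54.2+t)] gives 13(54.2+t) = t(t+13), so t² = 13×54.2 = 704.6.
t* = √704.6 = 26.54 min.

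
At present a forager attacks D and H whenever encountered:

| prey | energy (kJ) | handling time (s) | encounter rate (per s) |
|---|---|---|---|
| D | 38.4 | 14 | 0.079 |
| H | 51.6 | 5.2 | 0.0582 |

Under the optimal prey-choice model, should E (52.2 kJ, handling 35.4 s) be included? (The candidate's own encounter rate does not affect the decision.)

No

Intake rate on the current diet: R = (0.079×38.4 + 0.0582×51.6) / (1 + 0.079×14 + 0.0582×5.2) = 6.037/2.409 = 2.506 kJ/s.
E: E/h = 52.2/35.4 = 1.475 kJ/s.
Since 1.475 < R, time spent handling E is better spent searching.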